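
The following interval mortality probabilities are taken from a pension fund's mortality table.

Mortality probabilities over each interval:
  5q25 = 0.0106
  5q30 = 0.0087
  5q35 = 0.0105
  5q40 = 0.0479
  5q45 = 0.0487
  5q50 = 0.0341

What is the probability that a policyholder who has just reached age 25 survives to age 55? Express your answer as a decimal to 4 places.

The overall survival probability is (1 − 0.0106) × (1 − 0.0087) × (1 − 0.0105) × (1 − 0.0479) × (1 − 0.0487) × (1 − 0.0341).
= 0.9894 × 0.9913 × 0.9895 × 0.9521 × 0.9513 × 0.9659 = 0.849034.

0.8490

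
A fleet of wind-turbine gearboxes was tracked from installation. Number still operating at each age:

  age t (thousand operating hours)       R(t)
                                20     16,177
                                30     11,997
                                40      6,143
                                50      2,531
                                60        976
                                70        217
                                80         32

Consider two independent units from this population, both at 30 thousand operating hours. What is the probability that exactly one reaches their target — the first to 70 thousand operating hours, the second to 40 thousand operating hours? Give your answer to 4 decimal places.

0.5116

p₁ = R(70)/R(30) = 217/11,997 = 0.018088; p₂ = R(40)/R(30) = 6,143/11,997 = 0.512045.
P(exactly one) = p₁(1−p₂) + (1−p₁)p₂ = 0.008826 + 0.502783 = 0.511609.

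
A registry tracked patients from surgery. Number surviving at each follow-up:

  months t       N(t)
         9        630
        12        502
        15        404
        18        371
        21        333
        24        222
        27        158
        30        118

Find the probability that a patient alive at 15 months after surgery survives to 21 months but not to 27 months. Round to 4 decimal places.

This is the probability of reaching 21 but not 27, conditional on being alive at 15: (N(21) − N(27)) / N(15).
= (333 − 158) / 404 = 175 / 404 = 0.433168.

0.4332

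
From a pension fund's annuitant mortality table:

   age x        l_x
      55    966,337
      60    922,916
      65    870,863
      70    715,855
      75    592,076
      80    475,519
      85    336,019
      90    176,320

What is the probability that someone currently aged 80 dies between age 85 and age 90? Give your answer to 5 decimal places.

0.33584

We want 5|5q80 = (l_85 − l_90)/l_80.
This is the probability of reaching 85 but not 90, conditional on being alive at 80: (l_85 − l_90) / l_80.
= (336,019 − 176,320) / 475,519 = 159,699 / 475,519 = 0.335841.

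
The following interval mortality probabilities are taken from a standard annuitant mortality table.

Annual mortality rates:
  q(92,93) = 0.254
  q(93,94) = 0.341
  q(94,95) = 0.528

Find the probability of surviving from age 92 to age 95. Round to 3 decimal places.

Survival from 92 to 95 is the product of surviving each interval: (1 − 0.254) × (1 − 0.341) × (1 − 0.528).
= 0.746 × 0.659 × 0.472 = 0.232042.

0.232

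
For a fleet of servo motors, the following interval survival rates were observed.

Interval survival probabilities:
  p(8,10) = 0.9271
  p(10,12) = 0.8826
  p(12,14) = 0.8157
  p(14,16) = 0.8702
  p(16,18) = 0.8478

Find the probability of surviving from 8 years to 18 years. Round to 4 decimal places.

The overall survival probability is 0.9271 × 0.8826 × 0.8157 × 0.8702 × 0.8478.
= 0.492417.

0.4924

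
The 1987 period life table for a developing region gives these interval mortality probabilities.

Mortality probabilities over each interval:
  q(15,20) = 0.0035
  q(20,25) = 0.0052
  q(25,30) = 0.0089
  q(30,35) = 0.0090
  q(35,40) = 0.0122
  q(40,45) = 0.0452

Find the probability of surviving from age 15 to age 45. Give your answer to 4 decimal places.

The overall survival probability is (1 − 0.0035) × (1 − 0.0052) × (1 − 0.0089) × (1 − 0.0090) × (1 − 0.0122) × (1 − 0.0452).
= 0.9965 × 0.9948 × 0.9911 × 0.9910 × 0.9878 × 0.9548 = 0.918302.

0.9183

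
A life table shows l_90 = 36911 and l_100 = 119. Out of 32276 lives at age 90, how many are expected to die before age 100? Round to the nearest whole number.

The relevant probability is 1 − 119/36911 = 0.996776.
Expected number = 32276 × 0.996776 = 32172.

32172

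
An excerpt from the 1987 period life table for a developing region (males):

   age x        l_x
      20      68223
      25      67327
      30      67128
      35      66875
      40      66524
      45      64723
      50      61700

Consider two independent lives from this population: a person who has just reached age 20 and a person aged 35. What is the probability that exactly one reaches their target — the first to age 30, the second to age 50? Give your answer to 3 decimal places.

0.091

p₁ = l_30/l_20 = 67128/68223 = 0.983950; p₂ = l_50/l_35 = 61700/66875 = 0.922617.
P(exactly one) = p₁(1−p₂) + (1−p₁)p₂ = 0.076141 + 0.014808 = 0.090949.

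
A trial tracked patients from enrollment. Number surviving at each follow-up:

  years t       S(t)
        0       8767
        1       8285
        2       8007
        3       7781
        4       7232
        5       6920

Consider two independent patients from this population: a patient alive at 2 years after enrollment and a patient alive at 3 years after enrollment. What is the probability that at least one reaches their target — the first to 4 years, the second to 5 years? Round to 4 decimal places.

p₁ = S(4)/S(2) = 7232/8007 = 0.903210; p₂ = S(5)/S(3) = 6920/7781 = 0.889346.
P(at least one) = 1 − (1−p₁)(1−p₂) = 1 − 0.096790 × 0.110654 = 0.989290.

0.9893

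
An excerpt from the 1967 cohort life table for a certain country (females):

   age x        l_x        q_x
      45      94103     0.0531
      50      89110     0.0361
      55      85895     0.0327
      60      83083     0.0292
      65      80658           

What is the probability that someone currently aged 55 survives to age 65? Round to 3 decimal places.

The conditional survival probability is l_65/l_55 = 80658/85895 = 0.939030.

0.939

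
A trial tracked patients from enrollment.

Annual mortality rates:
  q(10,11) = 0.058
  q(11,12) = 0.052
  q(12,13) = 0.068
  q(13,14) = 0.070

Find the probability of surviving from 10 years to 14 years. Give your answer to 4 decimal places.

Survival from 10 to 14 is the product of surviving each interval: (1 − 0.058) × (1 − 0.052) × (1 − 0.068) × (1 − 0.070).
= 0.942 × 0.948 × 0.932 × 0.930 = 0.774031.

0.7740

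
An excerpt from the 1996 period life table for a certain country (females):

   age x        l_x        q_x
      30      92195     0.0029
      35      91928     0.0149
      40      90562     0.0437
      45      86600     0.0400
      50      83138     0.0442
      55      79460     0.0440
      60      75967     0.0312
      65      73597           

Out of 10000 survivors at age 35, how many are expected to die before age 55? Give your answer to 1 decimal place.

The relevant probability is 1 − 79460/91928 = 0.135628.
Expected number = 10000 × 0.135628 = 1356.3.

1356.3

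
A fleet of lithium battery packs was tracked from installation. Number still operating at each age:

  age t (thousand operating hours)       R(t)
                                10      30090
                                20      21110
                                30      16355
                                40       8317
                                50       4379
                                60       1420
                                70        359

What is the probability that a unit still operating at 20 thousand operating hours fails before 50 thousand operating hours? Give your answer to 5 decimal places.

0.79256

P(fail before 50 | operational at 20) = 1 − R(50)/R(20) = 1 − 4379/21110 = (16731)/21110 = 0.792563.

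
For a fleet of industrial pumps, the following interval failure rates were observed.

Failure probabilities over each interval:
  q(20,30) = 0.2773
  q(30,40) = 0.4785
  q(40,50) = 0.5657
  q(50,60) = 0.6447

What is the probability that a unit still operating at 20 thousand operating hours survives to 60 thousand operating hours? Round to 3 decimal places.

0.058

Survival from 20 to 60 is the product of surviving each interval: (1 − 0.2773) × (1 − 0.4785) × (1 − 0.5657) × (1 − 0.6447).
= 0.7227 × 0.5215 × 0.4343 × 0.3553 = 0.058156.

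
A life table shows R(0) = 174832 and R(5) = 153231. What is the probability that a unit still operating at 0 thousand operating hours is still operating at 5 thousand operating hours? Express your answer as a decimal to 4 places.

0.8764

The conditional survival probability is R(5)/R(0) = 153231/174832 = 0.876447.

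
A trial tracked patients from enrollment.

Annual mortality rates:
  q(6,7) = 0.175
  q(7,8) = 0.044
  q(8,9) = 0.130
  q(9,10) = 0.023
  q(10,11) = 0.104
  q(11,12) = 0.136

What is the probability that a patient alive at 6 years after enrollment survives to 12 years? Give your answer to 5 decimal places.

0.51898

Survival from 6 to 12 is the product of surviving each interval: (1 − 0.175) × (1 − 0.044) × (1 − 0.130) × (1 − 0.023) × (1 − 0.104) × (1 − 0.136).
= 0.825 × 0.956 × 0.870 × 0.977 × 0.896 × 0.864 = 0.518976.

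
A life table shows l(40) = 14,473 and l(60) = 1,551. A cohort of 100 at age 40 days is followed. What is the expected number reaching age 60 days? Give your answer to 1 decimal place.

10.7

The relevant probability is 1,551/14,473 = 0.107165.
Expected number = 100 × 0.107165 = 10.7.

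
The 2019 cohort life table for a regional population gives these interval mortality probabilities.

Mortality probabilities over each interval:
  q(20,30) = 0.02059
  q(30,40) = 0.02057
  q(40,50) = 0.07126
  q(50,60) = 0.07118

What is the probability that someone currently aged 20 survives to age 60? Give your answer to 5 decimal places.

Survival from 20 to 60 is the product of surviving each interval: (1 − 0.02059) × (1 − 0.02057) × (1 − 0.07126) × (1 − 0.07118).
= 0.97941 × 0.97943 × 0.92874 × 0.92882 = 0.827492.

0.82749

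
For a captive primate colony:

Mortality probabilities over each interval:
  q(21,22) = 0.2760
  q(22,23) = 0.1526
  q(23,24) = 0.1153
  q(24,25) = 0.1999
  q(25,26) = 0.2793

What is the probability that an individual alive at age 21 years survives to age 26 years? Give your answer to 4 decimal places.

The overall survival probability is (1 − 0.2760) × (1 − 0.1526) × (1 − 0.1153) × (1 − 0.1999) × (1 − 0.2793).
= 0.7240 × 0.8474 × 0.8847 × 0.8001 × 0.7207 = 0.312984.

0.3130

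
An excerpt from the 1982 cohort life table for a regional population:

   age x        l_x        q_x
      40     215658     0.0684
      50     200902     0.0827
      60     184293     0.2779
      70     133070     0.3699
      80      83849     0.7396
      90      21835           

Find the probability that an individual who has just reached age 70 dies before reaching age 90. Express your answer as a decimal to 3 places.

P(die before 90 | alive at 70) = 1 − l_90/l_70 = 1 − 21835/133070 = (111235)/133070 = 0.835913.

0.836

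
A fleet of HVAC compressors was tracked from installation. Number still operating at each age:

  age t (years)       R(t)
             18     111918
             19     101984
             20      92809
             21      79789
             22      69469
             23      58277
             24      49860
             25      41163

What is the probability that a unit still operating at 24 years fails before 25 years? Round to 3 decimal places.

P(fail before 25 | operational at 24) = 1 − R(25)/R(24) = 1 − 41163/49860 = (8697)/49860 = 0.174428.

0.174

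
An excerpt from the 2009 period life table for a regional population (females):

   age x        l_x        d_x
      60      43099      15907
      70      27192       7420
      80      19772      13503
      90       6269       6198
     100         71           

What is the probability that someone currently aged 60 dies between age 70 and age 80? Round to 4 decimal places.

This is the probability of reaching 70 but not 80, conditional on being alive at 60: (l_70 − l_80) / l_60.
= (27192 − 19772) / 43099 = 7420 / 43099 = 0.172162.

0.1722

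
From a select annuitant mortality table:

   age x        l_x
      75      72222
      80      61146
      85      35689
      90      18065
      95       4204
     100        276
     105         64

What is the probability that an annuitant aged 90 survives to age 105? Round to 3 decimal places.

0.004

The conditional survival probability is l_105/l_90 = 64/18065 = 0.003543.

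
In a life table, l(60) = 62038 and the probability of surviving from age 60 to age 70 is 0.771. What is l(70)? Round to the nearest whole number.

l(70) = l(60) × p = 62038 × 0.771 = 47831.

47831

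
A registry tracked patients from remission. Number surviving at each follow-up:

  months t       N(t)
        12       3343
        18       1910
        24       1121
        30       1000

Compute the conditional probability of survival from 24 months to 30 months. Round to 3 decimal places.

The conditional survival probability is N(30)/N(24) = 1000/1121 = 0.892061.

0.892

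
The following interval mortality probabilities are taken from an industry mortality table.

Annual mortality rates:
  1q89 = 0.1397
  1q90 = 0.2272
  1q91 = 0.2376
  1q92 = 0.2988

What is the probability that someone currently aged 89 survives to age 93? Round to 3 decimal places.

Chaining the interval survival probabilities: (1 − 0.1397) × (1 − 0.2272) × (1 − 0.2376) × (1 − 0.2988).
= 0.8603 × 0.7728 × 0.7624 × 0.7012 = 0.355420.

0.355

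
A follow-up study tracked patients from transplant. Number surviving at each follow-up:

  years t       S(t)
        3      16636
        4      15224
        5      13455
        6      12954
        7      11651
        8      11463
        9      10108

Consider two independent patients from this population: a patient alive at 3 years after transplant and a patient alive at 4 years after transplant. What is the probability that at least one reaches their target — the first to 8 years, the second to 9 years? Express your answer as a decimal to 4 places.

p₁ = S(8)/S(3) = 11463/16636 = 0.689048; p₂ = S(9)/S(4) = 10108/15224 = 0.663952.
P(at least one) = 1 − (1−p₁)(1−p₂) = 1 − 0.310952 × 0.336048 = 0.895505.

0.8955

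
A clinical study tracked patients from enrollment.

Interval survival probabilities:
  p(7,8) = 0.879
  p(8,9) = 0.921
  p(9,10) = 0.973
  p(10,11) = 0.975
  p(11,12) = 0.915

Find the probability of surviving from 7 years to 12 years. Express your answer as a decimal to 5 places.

Chaining the interval survival probabilities: 0.879 × 0.921 × 0.973 × 0.975 × 0.915.
= 0.702728.

0.70273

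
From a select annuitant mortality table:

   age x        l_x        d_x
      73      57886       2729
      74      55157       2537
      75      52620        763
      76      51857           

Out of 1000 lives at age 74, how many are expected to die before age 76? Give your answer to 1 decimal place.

59.8

The relevant probability is 1 − 51857/55157 = 0.059829.
Expected number = 1000 × 0.059829 = 59.8.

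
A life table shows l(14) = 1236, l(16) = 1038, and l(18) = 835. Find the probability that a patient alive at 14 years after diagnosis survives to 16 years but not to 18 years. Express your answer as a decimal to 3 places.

0.164

This is the probability of reaching 16 but not 18, conditional on being alive at 14: (l(16) − l(18)) / l(14).
= (1038 − 835) / 1236 = 203 / 1236 = 0.164239.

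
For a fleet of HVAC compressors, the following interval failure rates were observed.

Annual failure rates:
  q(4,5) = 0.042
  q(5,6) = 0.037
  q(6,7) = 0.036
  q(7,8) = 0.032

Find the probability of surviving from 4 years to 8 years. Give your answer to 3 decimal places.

0.861

Survival from 4 to 8 is the product of surviving each interval: (1 − 0.042) × (1 − 0.037) × (1 − 0.036) × (1 − 0.032).
= 0.958 × 0.963 × 0.964 × 0.968 = 0.860883.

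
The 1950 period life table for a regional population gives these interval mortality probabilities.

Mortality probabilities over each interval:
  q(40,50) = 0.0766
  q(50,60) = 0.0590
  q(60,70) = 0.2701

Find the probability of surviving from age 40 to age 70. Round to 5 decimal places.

0.63422

Survival from 40 to 70 is the product of surviving each interval: (1 − 0.0766) × (1 − 0.0590) × (1 − 0.2701).
= 0.9234 × 0.9410 × 0.7299 = 0.634224.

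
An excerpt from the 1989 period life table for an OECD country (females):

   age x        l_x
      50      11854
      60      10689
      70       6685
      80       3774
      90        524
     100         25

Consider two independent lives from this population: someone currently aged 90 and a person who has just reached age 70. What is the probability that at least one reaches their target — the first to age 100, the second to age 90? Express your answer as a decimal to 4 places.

p₁ = l_100/l_90 = 25/524 = 0.047710; p₂ = l_90/l_70 = 524/6685 = 0.078384.
P(at least one) = 1 − (1−p₁)(1−p₂) = 1 − 0.952290 × 0.921616 = 0.122354.

0.1224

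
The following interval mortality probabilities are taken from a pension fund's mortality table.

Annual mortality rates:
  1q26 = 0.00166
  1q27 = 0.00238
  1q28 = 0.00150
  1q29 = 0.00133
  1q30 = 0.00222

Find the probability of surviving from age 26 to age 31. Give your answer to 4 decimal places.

0.9909

5p26 = (1 − 0.00166) × (1 − 0.00238) × (1 − 0.00150) × (1 − 0.00133) × (1 − 0.00222).
= 0.99834 × 0.99762 × 0.99850 × 0.99867 × 0.99778 = 0.990943.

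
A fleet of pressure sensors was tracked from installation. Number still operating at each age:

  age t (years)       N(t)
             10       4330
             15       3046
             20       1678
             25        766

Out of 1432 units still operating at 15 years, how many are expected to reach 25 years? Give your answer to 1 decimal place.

The relevant probability is 766/3046 = 0.251477.
Expected number = 1432 × 0.251477 = 360.1.

360.1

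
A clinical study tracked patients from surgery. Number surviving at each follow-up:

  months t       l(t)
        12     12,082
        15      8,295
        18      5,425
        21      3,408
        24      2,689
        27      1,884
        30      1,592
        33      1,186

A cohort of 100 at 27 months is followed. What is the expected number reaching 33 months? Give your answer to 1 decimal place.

The relevant probability is 1,186/1,884 = 0.629512.
Expected number = 100 × 0.629512 = 63.0.

63.0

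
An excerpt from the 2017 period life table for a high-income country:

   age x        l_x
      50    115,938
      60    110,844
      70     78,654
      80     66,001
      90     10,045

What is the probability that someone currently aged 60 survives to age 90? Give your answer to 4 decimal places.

We want 30p60 = l_90/l_60.
The conditional survival probability is l_90/l_60 = 10,045/110,844 = 0.090623.

0.0906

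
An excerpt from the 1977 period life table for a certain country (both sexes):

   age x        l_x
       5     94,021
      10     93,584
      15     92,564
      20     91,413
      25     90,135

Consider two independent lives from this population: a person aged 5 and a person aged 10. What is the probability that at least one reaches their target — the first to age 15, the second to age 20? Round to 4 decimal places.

p₁ = l_15/l_5 = 92,564/94,021 = 0.984503; p₂ = l_20/l_10 = 91,413/93,584 = 0.976802.
P(at least one) = 1 − (1−p₁)(1−p₂) = 1 − 0.015497 × 0.023198 = 0.999641.

0.9996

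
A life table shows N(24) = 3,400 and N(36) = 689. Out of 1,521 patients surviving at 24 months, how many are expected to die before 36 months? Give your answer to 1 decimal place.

The relevant probability is 1 − 689/3,400 = 0.797353.
Expected number = 1,521 × 0.797353 = 1212.8.

1212.8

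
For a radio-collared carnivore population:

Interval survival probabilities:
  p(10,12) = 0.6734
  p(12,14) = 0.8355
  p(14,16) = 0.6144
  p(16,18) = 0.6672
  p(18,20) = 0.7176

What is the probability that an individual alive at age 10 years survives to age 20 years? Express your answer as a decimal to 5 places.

Survival from 10 to 20 is the product of surviving each interval: 0.6734 × 0.8355 × 0.6144 × 0.6672 × 0.7176.
= 0.165504.

0.16550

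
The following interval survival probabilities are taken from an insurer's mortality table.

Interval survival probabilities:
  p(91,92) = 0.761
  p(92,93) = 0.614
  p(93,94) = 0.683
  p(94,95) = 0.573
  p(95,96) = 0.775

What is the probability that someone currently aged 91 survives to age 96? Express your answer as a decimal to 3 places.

Chaining the interval survival probabilities: 0.761 × 0.614 × 0.683 × 0.573 × 0.775.
= 0.141720.

0.142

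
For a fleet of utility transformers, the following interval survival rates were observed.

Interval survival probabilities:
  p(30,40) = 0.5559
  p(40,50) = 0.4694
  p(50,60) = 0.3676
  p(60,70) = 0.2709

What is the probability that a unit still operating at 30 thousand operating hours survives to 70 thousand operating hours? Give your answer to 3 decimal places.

0.026

The overall survival probability is 0.5559 × 0.4694 × 0.3676 × 0.2709.
= 0.025985.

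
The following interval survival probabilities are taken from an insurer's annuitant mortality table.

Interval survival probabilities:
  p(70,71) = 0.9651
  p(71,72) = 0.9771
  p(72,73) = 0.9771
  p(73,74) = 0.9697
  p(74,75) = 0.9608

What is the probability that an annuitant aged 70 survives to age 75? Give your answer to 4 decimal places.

Survival from 70 to 75 is the product of surviving each interval: 0.9651 × 0.9771 × 0.9771 × 0.9697 × 0.9608.
= 0.858461.

0.8585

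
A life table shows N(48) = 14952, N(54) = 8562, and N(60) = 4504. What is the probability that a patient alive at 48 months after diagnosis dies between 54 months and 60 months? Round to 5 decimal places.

0.27140

This is the probability of reaching 54 but not 60, conditional on being alive at 48: (N(54) − N(60)) / N(48).
= (8562 − 4504) / 14952 = 4058 / 14952 = 0.271402.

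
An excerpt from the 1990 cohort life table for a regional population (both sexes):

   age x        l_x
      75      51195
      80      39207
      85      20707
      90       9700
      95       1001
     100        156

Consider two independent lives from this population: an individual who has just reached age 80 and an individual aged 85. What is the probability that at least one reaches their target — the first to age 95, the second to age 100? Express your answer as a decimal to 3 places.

p₁ = l_95/l_80 = 1001/39207 = 0.025531; p₂ = l_100/l_85 = 156/20707 = 0.007534.
P(at least one) = 1 − (1−p₁)(1−p₂) = 1 − 0.974469 × 0.992466 = 0.032873.

0.033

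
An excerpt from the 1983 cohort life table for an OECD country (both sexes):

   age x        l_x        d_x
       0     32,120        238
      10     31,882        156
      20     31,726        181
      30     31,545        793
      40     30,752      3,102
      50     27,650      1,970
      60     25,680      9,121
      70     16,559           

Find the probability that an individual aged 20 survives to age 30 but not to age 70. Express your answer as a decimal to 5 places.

0.47236

This is the probability of reaching 30 but not 70, conditional on being alive at 20: (l_30 − l_70) / l_20.
= (31,545 − 16,559) / 31,726 = 14,986 / 31,726 = 0.472357.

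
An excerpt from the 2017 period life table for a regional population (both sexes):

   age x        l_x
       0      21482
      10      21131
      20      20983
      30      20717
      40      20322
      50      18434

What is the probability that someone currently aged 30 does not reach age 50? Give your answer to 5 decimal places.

0.11020

P(die before 50 | alive at 30) = 1 − l_50/l_30 = 1 − 18434/20717 = (2283)/20717 = 0.110199.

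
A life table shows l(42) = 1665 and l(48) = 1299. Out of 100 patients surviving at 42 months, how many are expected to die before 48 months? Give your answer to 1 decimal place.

The relevant probability is 1 − 1299/1665 = 0.219820.
Expected number = 100 × 0.219820 = 22.0.

22.0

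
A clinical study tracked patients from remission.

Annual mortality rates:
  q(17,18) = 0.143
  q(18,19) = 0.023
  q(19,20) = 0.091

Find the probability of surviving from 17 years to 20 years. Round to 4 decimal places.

The overall survival probability is (1 − 0.143) × (1 − 0.023) × (1 − 0.091).
= 0.857 × 0.977 × 0.909 = 0.761096.

0.7611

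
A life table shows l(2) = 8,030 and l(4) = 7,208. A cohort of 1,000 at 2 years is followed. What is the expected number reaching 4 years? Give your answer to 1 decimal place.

The relevant probability is 7,208/8,030 = 0.897634.
Expected number = 1,000 × 0.897634 = 897.6.

897.6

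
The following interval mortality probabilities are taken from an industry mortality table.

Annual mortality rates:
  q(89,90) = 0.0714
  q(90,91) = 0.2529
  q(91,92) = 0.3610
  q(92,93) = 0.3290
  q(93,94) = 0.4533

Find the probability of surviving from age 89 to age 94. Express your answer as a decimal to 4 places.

0.1626

Chaining the interval survival probabilities: (1 − 0.0714) × (1 − 0.2529) × (1 − 0.3610) × (1 − 0.3290) × (1 − 0.4533).
= 0.9286 × 0.7471 × 0.6390 × 0.6710 × 0.5467 = 0.162622.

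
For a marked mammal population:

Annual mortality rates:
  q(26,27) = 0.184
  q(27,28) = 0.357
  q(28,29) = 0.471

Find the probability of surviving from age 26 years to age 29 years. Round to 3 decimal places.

Survival from 26 to 29 is the product of surviving each interval: (1 − 0.184) × (1 − 0.357) × (1 − 0.471).
= 0.816 × 0.643 × 0.529 = 0.277560.

0.278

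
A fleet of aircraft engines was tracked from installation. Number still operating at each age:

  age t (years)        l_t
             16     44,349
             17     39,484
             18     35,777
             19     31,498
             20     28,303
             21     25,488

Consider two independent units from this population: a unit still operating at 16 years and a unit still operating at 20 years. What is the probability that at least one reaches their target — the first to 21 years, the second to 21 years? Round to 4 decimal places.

p₁ = l_21/l_16 = 25,488/44,349 = 0.574714; p₂ = l_21/l_20 = 25,488/28,303 = 0.900541.
P(at least one) = 1 − (1−p₁)(1−p₂) = 1 − 0.425286 × 0.099459 = 0.957701.

0.9577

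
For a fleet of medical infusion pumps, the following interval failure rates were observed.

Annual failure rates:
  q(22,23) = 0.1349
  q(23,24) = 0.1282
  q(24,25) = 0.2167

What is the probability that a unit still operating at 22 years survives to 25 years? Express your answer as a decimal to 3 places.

0.591

Chaining the interval survival probabilities: (1 − 0.1349) × (1 − 0.1282) × (1 − 0.2167).
= 0.8651 × 0.8718 × 0.7833 = 0.590760.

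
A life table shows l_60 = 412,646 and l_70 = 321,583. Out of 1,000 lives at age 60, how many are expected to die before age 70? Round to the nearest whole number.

221

The relevant probability is 1 − 321,583/412,646 = 0.220681.
Expected number = 1,000 × 0.220681 = 221.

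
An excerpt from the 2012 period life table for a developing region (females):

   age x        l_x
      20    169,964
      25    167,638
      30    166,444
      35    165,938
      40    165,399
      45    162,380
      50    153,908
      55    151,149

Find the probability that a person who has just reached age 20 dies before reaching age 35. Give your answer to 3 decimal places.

P(die before 35 | alive at 20) = 1 − l_35/l_20 = 1 − 165,938/169,964 = (4,026)/169,964 = 0.023687.

0.024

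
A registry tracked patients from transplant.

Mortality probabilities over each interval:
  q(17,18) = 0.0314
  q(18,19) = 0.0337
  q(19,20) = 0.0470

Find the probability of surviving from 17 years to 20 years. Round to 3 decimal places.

0.892

P(survive 17→20) = (1 − 0.0314) × (1 − 0.0337) × (1 − 0.0470).
= 0.9686 × 0.9663 × 0.9530 = 0.891968.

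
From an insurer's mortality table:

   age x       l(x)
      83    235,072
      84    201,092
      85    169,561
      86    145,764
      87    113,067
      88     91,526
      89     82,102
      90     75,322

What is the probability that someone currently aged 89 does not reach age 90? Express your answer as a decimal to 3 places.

0.083

P(die before 90 | alive at 89) = 1 − l(90)/l(89) = 1 − 75,322/82,102 = (6,780)/82,102 = 0.082580.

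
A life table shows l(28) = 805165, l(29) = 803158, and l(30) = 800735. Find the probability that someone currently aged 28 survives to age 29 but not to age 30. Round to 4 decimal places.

This is the probability of reaching 29 but not 30, conditional on being alive at 28: (l(29) − l(30)) / l(28).
= (803158 − 800735) / 805165 = 2423 / 805165 = 0.003009.

0.0030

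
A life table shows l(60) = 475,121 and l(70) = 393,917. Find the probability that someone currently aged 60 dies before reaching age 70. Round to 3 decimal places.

0.171

P(die before 70 | alive at 60) = 1 − l(70)/l(60) = 1 − 393,917/475,121 = (81,204)/475,121 = 0.170912.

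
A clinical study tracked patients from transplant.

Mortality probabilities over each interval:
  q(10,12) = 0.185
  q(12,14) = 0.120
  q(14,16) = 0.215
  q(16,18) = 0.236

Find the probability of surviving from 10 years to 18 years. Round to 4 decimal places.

0.4301

P(survive 10→18) = (1 − 0.185) × (1 − 0.120) × (1 − 0.215) × (1 − 0.236).
= 0.815 × 0.880 × 0.785 × 0.764 = 0.430134.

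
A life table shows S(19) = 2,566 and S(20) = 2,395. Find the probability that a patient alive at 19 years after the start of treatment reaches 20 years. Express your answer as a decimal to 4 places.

0.9334

The conditional survival probability is S(20)/S(19) = 2,395/2,566 = 0.933359.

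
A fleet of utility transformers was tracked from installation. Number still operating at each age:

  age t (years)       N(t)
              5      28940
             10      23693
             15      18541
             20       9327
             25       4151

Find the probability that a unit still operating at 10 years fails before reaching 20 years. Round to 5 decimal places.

P(fail before 20 | operational at 10) = 1 − N(20)/N(10) = 1 − 9327/23693 = (14366)/23693 = 0.606339.

0.60634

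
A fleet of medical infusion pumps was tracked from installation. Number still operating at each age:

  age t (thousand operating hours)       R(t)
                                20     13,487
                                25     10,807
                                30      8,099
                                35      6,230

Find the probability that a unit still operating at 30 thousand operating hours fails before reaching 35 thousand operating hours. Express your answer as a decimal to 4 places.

0.2308

P(fail before 35 | operational at 30) = 1 − R(35)/R(30) = 1 − 6,230/8,099 = (1,869)/8,099 = 0.230769.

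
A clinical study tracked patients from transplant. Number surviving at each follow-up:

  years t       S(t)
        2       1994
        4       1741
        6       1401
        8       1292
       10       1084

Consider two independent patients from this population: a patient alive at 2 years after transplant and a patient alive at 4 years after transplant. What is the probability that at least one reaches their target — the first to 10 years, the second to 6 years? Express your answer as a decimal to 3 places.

0.911

p₁ = S(10)/S(2) = 1084/1994 = 0.543631; p₂ = S(6)/S(4) = 1401/1741 = 0.804710.
P(at least one) = 1 − (1−p₁)(1−p₂) = 1 − 0.456369 × 0.195290 = 0.910876.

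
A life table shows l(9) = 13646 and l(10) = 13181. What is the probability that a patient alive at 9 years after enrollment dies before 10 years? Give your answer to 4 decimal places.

0.0341

P(die before 10 | alive at 9) = 1 − l(10)/l(9) = 1 − 13181/13646 = (465)/13646 = 0.034076.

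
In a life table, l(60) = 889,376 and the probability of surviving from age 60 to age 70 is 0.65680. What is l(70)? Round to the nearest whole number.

l(70) = l(60) × p = 889,376 × 0.65680 = 584142.

584142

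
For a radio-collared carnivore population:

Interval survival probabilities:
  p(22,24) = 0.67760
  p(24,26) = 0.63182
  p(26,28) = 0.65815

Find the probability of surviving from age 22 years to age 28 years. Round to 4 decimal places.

The overall survival probability is 0.67760 × 0.63182 × 0.65815.
= 0.281768.

0.2818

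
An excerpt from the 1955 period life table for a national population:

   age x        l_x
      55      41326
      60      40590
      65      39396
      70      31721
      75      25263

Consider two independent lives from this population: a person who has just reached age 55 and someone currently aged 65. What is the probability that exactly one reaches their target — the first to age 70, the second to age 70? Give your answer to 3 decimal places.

p₁ = l_70/l_55 = 31721/41326 = 0.767580; p₂ = l_70/l_65 = 31721/39396 = 0.805183.
P(exactly one) = p₁(1−p₂) + (1−p₁)p₂ = 0.149538 + 0.187141 = 0.336678.

0.337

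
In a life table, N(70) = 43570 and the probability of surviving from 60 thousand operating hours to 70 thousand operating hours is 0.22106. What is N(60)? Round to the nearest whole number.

N(60) = N(70) / p = 43570 / 0.22106 = 197096.

197096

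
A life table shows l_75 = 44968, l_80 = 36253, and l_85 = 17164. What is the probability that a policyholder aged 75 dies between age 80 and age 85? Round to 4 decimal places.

0.4245

This is the probability of reaching 80 but not 85, conditional on being alive at 75: (l_80 − l_85) / l_75.
= (36253 − 17164) / 44968 = 19089 / 44968 = 0.424502.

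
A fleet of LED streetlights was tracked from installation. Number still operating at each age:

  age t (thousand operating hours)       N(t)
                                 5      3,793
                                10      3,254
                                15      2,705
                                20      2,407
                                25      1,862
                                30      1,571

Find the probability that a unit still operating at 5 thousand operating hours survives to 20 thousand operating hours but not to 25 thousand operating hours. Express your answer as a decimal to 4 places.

This is the probability of reaching 20 but not 25, conditional on being operational at 5: (N(20) − N(25)) / N(5).
= (2,407 − 1,862) / 3,793 = 545 / 3,793 = 0.143686.

0.1437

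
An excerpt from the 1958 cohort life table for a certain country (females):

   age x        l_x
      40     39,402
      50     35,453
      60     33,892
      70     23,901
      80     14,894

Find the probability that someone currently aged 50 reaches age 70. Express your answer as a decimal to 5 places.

We want 20p50 = l_70/l_50.
The conditional survival probability is l_70/l_50 = 23,901/35,453 = 0.674160.

0.67416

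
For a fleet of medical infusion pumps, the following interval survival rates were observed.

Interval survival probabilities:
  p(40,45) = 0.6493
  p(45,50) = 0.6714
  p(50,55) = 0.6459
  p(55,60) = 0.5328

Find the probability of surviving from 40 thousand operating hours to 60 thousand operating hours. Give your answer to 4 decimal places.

Chaining the interval survival probabilities: 0.6493 × 0.6714 × 0.6459 × 0.5328.
= 0.150022.

0.1500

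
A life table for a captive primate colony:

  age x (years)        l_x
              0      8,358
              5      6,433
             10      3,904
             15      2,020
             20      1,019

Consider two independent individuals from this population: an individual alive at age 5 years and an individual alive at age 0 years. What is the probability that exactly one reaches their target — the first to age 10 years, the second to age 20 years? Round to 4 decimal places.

0.5808

p₁ = l_10/l_5 = 3,904/6,433 = 0.606871; p₂ = l_20/l_0 = 1,019/8,358 = 0.121919.
P(exactly one) = p₁(1−p₂) + (1−p₁)p₂ = 0.532882 + 0.047930 = 0.580812.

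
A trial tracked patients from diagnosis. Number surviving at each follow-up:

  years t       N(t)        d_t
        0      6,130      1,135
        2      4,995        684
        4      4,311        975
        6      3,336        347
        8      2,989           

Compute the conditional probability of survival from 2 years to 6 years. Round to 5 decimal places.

0.66787

The conditional survival probability is N(6)/N(2) = 3,336/4,995 = 0.667868.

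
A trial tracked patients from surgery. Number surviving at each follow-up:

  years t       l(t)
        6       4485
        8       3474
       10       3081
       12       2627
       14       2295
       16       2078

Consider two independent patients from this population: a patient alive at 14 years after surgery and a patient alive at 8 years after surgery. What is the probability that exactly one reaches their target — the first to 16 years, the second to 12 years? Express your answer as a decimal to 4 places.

p₁ = l(16)/l(14) = 2078/2295 = 0.905447; p₂ = l(12)/l(8) = 2627/3474 = 0.756189.
P(exactly one) = p₁(1−p₂) + (1−p₁)p₂ = 0.220758 + 0.071500 = 0.292258.

0.2923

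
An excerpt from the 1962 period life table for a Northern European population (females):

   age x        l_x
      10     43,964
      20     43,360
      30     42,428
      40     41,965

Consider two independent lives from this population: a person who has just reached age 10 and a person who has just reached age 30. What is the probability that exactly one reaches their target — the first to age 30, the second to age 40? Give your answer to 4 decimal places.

0.0451

p₁ = l_30/l_10 = 42,428/43,964 = 0.965062; p₂ = l_40/l_30 = 41,965/42,428 = 0.989087.
P(exactly one) = p₁(1−p₂) + (1−p₁)p₂ = 0.010532 + 0.034557 = 0.045088.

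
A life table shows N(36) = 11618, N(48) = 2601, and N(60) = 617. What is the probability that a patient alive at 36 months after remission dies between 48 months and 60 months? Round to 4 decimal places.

This is the probability of reaching 48 but not 60, conditional on being alive at 36: (N(48) − N(60)) / N(36).
= (2601 − 617) / 11618 = 1984 / 11618 = 0.170769.

0.1708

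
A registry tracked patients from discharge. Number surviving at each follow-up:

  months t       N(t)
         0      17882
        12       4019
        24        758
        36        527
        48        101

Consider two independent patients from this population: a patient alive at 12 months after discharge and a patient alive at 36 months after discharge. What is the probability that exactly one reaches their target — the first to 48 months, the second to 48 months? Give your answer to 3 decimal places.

p₁ = N(48)/N(12) = 101/4019 = 0.025131; p₂ = N(48)/N(36) = 101/527 = 0.191651.
P(exactly one) = p₁(1−p₂) + (1−p₁)p₂ = 0.020315 + 0.186835 = 0.207149.

0.207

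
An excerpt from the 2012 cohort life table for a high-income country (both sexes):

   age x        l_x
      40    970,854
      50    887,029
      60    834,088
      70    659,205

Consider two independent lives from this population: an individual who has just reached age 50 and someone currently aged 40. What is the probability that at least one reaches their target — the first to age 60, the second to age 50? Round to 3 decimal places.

p₁ = l_60/l_50 = 834,088/887,029 = 0.940316; p₂ = l_50/l_40 = 887,029/970,854 = 0.913658.
P(at least one) = 1 − (1−p₁)(1−p₂) = 1 − 0.059684 × 0.086342 = 0.994847.

0.995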